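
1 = 1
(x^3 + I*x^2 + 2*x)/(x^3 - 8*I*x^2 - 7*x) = (x + 2*I)/(x - 7*I)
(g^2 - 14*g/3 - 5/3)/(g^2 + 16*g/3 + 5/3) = (g - 5)/(g + 5)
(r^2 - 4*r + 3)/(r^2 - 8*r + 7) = (r - 3)/(r - 7)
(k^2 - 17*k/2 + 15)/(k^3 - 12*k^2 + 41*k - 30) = (k - 5/2)/(k^2 - 6*k + 5)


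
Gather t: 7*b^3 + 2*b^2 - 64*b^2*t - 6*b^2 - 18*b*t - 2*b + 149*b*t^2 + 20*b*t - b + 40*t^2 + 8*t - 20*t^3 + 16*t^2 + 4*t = 7*b^3 - 4*b^2 - 3*b - 20*t^3 + t^2*(149*b + 56) + t*(-64*b^2 + 2*b + 12)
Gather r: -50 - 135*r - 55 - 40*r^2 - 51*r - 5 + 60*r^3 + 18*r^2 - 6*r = 60*r^3 - 22*r^2 - 192*r - 110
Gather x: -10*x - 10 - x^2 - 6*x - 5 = -x^2 - 16*x - 15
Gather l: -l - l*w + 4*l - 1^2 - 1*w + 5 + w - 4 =l*(3 - w)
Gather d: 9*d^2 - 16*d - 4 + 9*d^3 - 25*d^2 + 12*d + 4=9*d^3 - 16*d^2 - 4*d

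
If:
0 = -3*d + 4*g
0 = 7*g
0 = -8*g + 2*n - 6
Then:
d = 0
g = 0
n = 3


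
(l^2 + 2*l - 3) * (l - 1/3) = l^3 + 5*l^2/3 - 11*l/3 + 1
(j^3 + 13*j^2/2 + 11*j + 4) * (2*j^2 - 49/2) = 2*j^5 + 13*j^4 - 5*j^3/2 - 605*j^2/4 - 539*j/2 - 98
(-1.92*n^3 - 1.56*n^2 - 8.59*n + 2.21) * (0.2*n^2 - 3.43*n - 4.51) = -0.384*n^5 + 6.2736*n^4 + 12.292*n^3 + 36.9413*n^2 + 31.1606*n - 9.9671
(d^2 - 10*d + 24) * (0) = 0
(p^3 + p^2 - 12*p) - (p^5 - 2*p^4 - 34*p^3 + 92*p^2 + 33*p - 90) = -p^5 + 2*p^4 + 35*p^3 - 91*p^2 - 45*p + 90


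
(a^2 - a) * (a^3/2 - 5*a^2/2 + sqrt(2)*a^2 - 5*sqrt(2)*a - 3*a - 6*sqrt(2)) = a^5/2 - 3*a^4 + sqrt(2)*a^4 - 6*sqrt(2)*a^3 - a^3/2 - sqrt(2)*a^2 + 3*a^2 + 6*sqrt(2)*a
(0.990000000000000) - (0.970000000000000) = 0.0200000000000000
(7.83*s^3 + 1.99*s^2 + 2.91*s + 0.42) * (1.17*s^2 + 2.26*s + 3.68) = 9.1611*s^5 + 20.0241*s^4 + 36.7165*s^3 + 14.3912*s^2 + 11.658*s + 1.5456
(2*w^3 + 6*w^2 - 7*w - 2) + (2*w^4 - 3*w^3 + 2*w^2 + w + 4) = 2*w^4 - w^3 + 8*w^2 - 6*w + 2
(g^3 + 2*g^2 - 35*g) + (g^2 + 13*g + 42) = g^3 + 3*g^2 - 22*g + 42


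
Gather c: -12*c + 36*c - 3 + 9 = 24*c + 6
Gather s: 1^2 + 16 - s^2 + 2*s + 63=-s^2 + 2*s + 80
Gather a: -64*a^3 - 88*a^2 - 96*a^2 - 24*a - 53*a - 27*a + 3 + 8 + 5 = -64*a^3 - 184*a^2 - 104*a + 16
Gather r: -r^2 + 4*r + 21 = -r^2 + 4*r + 21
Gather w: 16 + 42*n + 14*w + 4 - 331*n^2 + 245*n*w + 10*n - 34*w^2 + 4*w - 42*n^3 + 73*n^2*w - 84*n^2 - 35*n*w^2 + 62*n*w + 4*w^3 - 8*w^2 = -42*n^3 - 415*n^2 + 52*n + 4*w^3 + w^2*(-35*n - 42) + w*(73*n^2 + 307*n + 18) + 20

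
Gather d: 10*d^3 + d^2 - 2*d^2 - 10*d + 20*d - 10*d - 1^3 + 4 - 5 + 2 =10*d^3 - d^2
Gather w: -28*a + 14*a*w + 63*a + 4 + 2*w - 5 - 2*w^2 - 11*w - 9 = 35*a - 2*w^2 + w*(14*a - 9) - 10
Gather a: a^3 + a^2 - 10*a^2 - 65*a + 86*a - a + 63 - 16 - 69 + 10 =a^3 - 9*a^2 + 20*a - 12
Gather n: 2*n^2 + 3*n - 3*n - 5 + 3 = 2*n^2 - 2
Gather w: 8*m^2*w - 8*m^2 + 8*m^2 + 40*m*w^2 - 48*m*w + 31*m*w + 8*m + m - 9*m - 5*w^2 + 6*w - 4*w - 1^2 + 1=w^2*(40*m - 5) + w*(8*m^2 - 17*m + 2)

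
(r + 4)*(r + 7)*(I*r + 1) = I*r^3 + r^2 + 11*I*r^2 + 11*r + 28*I*r + 28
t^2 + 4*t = t*(t + 4)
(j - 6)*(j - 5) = j^2 - 11*j + 30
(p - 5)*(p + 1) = p^2 - 4*p - 5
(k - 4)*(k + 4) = k^2 - 16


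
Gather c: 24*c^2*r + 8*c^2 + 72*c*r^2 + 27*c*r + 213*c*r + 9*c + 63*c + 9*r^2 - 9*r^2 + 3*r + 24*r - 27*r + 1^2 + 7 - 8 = c^2*(24*r + 8) + c*(72*r^2 + 240*r + 72)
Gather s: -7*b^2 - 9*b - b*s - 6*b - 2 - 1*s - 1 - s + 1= -7*b^2 - 15*b + s*(-b - 2) - 2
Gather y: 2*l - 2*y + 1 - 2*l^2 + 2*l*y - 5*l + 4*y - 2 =-2*l^2 - 3*l + y*(2*l + 2) - 1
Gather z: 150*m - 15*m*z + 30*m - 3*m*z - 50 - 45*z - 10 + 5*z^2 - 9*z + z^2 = 180*m + 6*z^2 + z*(-18*m - 54) - 60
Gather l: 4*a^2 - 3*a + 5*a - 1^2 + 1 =4*a^2 + 2*a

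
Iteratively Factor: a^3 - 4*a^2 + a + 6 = (a - 3)*(a^2 - a - 2) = (a - 3)*(a - 2)*(a + 1)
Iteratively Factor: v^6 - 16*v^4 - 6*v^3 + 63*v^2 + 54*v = (v - 3)*(v^5 + 3*v^4 - 7*v^3 - 27*v^2 - 18*v) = v*(v - 3)*(v^4 + 3*v^3 - 7*v^2 - 27*v - 18) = v*(v - 3)^2*(v^3 + 6*v^2 + 11*v + 6) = v*(v - 3)^2*(v + 1)*(v^2 + 5*v + 6) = v*(v - 3)^2*(v + 1)*(v + 3)*(v + 2)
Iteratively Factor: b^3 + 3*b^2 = (b)*(b^2 + 3*b) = b*(b + 3)*(b)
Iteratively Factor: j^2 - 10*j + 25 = (j - 5)*(j - 5)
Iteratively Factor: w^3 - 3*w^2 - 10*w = (w - 5)*(w^2 + 2*w) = w*(w - 5)*(w + 2)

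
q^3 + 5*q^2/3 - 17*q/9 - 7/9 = (q - 1)*(q + 1/3)*(q + 7/3)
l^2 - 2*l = l*(l - 2)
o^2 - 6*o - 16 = (o - 8)*(o + 2)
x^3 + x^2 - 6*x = x*(x - 2)*(x + 3)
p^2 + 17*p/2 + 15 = (p + 5/2)*(p + 6)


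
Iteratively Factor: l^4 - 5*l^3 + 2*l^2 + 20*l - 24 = (l - 3)*(l^3 - 2*l^2 - 4*l + 8) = (l - 3)*(l - 2)*(l^2 - 4) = (l - 3)*(l - 2)^2*(l + 2)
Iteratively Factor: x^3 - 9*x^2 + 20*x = (x - 4)*(x^2 - 5*x) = (x - 5)*(x - 4)*(x)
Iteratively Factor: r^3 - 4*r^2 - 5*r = (r)*(r^2 - 4*r - 5) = r*(r - 5)*(r + 1)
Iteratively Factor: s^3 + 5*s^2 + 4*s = (s + 1)*(s^2 + 4*s) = s*(s + 1)*(s + 4)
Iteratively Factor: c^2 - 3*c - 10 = (c - 5)*(c + 2)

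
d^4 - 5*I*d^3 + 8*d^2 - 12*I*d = d*(d - 6*I)*(d - I)*(d + 2*I)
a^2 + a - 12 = (a - 3)*(a + 4)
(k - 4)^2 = k^2 - 8*k + 16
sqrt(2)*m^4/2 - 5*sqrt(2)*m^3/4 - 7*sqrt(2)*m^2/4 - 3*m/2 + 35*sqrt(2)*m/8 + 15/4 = (m - 5/2)*(m - 3*sqrt(2)/2)*(m + sqrt(2)/2)*(sqrt(2)*m/2 + 1)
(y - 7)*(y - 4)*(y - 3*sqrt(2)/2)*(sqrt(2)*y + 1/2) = sqrt(2)*y^4 - 11*sqrt(2)*y^3 - 5*y^3/2 + 55*y^2/2 + 109*sqrt(2)*y^2/4 - 70*y + 33*sqrt(2)*y/4 - 21*sqrt(2)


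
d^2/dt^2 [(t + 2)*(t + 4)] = 2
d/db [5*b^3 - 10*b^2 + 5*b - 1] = 15*b^2 - 20*b + 5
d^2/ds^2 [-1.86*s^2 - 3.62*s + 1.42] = -3.72000000000000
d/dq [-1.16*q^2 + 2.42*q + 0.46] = 2.42 - 2.32*q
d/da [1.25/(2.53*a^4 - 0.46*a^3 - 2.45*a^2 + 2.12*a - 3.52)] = (-12.65*a^3 + 1.725*a^2 + 6.125*a - 2.65)/(-2.53*a^4 + 0.46*a^3 + 2.45*a^2 - 2.12*a + 3.52)^2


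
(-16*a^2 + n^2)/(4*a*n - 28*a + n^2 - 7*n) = (-4*a + n)/(n - 7)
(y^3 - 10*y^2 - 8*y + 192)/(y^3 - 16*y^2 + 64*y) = (y^2 - 2*y - 24)/(y*(y - 8))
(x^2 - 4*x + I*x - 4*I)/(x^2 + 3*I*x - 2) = (x - 4)/(x + 2*I)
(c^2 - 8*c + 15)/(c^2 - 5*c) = (c - 3)/c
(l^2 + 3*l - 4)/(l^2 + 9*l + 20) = (l - 1)/(l + 5)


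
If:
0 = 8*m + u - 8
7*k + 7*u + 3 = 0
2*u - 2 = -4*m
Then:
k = 19/21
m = 7/6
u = -4/3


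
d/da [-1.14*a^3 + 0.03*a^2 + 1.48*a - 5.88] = -3.42*a^2 + 0.06*a + 1.48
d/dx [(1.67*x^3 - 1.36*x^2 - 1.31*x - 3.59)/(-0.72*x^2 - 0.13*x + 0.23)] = (-1.2024*x^4 - 0.4342*x^3 + 0.3859*x^2 - 5.7952*x - 0.768)/(0.5184*x^4 + 0.1872*x^3 - 0.3143*x^2 - 0.0598*x + 0.0529)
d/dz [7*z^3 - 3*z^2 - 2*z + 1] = 21*z^2 - 6*z - 2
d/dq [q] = 1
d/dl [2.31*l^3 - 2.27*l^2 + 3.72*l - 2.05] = 6.93*l^2 - 4.54*l + 3.72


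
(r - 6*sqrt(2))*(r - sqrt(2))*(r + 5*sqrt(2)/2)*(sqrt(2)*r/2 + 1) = sqrt(2)*r^4/2 - 7*r^3/2 - 16*sqrt(2)*r^2 + 7*r + 30*sqrt(2)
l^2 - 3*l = l*(l - 3)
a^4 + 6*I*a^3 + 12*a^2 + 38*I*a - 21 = (a - 3*I)*(a + I)^2*(a + 7*I)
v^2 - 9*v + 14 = (v - 7)*(v - 2)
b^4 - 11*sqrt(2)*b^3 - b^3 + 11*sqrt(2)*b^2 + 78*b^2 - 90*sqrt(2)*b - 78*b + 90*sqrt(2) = (b - 1)*(b - 5*sqrt(2))*(b - 3*sqrt(2))^2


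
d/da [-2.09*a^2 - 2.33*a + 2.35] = -4.18*a - 2.33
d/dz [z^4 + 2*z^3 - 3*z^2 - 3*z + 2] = 4*z^3 + 6*z^2 - 6*z - 3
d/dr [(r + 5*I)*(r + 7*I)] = 2*r + 12*I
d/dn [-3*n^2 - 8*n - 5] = -6*n - 8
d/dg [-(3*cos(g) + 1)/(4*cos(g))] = -sin(g)/(4*cos(g)^2)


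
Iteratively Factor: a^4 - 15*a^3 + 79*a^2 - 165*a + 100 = (a - 1)*(a^3 - 14*a^2 + 65*a - 100) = (a - 5)*(a - 1)*(a^2 - 9*a + 20) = (a - 5)*(a - 4)*(a - 1)*(a - 5)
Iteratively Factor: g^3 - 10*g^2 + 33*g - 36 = (g - 3)*(g^2 - 7*g + 12) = (g - 4)*(g - 3)*(g - 3)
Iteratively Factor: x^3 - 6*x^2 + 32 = (x + 2)*(x^2 - 8*x + 16) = (x - 4)*(x + 2)*(x - 4)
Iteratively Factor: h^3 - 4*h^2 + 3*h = (h - 3)*(h^2 - h) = (h - 3)*(h - 1)*(h)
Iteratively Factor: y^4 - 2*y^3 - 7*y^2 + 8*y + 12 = (y + 2)*(y^3 - 4*y^2 + y + 6) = (y + 1)*(y + 2)*(y^2 - 5*y + 6) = (y - 2)*(y + 1)*(y + 2)*(y - 3)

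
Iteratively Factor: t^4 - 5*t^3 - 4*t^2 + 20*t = (t - 2)*(t^3 - 3*t^2 - 10*t) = (t - 2)*(t + 2)*(t^2 - 5*t) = (t - 5)*(t - 2)*(t + 2)*(t)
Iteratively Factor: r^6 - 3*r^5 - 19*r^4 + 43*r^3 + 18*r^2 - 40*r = (r + 1)*(r^5 - 4*r^4 - 15*r^3 + 58*r^2 - 40*r) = (r - 2)*(r + 1)*(r^4 - 2*r^3 - 19*r^2 + 20*r) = (r - 2)*(r - 1)*(r + 1)*(r^3 - r^2 - 20*r) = (r - 2)*(r - 1)*(r + 1)*(r + 4)*(r^2 - 5*r) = (r - 5)*(r - 2)*(r - 1)*(r + 1)*(r + 4)*(r)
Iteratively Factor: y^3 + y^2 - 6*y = (y)*(y^2 + y - 6) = y*(y - 2)*(y + 3)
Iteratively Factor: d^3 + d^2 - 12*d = (d - 3)*(d^2 + 4*d) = (d - 3)*(d + 4)*(d)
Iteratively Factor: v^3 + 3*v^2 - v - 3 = (v + 1)*(v^2 + 2*v - 3) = (v + 1)*(v + 3)*(v - 1)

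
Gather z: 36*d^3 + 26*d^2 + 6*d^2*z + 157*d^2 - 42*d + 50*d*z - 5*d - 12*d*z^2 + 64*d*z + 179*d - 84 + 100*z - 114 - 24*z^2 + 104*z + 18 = 36*d^3 + 183*d^2 + 132*d + z^2*(-12*d - 24) + z*(6*d^2 + 114*d + 204) - 180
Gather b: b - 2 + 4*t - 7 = b + 4*t - 9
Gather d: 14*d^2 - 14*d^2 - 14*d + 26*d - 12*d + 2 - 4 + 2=0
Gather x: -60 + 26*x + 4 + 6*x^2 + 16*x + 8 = 6*x^2 + 42*x - 48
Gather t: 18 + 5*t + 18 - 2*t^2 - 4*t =-2*t^2 + t + 36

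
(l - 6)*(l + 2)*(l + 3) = l^3 - l^2 - 24*l - 36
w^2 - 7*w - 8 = (w - 8)*(w + 1)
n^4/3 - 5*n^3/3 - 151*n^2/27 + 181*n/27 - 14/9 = (n/3 + 1)*(n - 7)*(n - 2/3)*(n - 1/3)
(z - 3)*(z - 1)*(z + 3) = z^3 - z^2 - 9*z + 9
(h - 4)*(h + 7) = h^2 + 3*h - 28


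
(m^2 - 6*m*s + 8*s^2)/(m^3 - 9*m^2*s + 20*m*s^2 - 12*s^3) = (m - 4*s)/(m^2 - 7*m*s + 6*s^2)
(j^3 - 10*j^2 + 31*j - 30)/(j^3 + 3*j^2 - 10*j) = (j^2 - 8*j + 15)/(j*(j + 5))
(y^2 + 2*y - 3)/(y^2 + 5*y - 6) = (y + 3)/(y + 6)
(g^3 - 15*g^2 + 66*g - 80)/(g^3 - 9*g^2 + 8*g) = (g^2 - 7*g + 10)/(g*(g - 1))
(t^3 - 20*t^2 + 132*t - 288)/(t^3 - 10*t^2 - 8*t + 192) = (t - 6)/(t + 4)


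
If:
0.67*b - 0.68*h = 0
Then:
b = 1.01492537313433*h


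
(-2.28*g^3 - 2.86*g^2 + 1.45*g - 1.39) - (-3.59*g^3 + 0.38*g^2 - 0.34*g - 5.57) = 1.31*g^3 - 3.24*g^2 + 1.79*g + 4.18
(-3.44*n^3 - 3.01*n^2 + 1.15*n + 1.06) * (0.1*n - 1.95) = -0.344*n^4 + 6.407*n^3 + 5.9845*n^2 - 2.1365*n - 2.067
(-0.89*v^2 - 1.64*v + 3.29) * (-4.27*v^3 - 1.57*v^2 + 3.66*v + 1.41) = 3.8003*v^5 + 8.4001*v^4 - 14.7309*v^3 - 12.4226*v^2 + 9.729*v + 4.6389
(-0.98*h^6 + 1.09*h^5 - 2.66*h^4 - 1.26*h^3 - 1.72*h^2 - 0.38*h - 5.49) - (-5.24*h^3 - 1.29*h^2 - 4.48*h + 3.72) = -0.98*h^6 + 1.09*h^5 - 2.66*h^4 + 3.98*h^3 - 0.43*h^2 + 4.1*h - 9.21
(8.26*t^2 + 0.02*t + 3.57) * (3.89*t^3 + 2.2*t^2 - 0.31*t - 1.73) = 32.1314*t^5 + 18.2498*t^4 + 11.3707*t^3 - 6.442*t^2 - 1.1413*t - 6.1761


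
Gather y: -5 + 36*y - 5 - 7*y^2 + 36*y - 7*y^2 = -14*y^2 + 72*y - 10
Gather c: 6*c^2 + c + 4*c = 6*c^2 + 5*c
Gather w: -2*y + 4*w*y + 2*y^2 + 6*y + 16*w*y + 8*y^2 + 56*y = 20*w*y + 10*y^2 + 60*y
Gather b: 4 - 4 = 0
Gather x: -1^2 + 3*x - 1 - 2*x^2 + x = -2*x^2 + 4*x - 2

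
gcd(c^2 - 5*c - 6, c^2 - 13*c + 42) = c - 6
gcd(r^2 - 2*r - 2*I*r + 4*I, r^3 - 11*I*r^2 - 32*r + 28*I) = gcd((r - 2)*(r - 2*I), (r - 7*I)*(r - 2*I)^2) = r - 2*I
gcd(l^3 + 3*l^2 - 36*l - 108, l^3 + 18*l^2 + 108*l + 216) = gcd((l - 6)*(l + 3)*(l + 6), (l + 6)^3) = l + 6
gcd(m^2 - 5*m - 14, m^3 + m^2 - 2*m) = m + 2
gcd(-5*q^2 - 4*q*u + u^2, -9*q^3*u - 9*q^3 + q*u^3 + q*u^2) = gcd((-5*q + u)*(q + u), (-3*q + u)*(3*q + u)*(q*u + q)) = 1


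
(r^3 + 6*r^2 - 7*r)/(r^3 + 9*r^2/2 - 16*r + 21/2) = 2*r/(2*r - 3)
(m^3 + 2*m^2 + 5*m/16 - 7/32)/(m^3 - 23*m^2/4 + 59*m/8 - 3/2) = (8*m^2 + 18*m + 7)/(4*(2*m^2 - 11*m + 12))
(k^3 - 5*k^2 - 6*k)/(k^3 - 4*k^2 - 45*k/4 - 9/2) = 4*k*(k + 1)/(4*k^2 + 8*k + 3)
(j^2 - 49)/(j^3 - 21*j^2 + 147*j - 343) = (j + 7)/(j^2 - 14*j + 49)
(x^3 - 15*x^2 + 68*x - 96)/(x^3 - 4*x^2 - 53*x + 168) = (x - 4)/(x + 7)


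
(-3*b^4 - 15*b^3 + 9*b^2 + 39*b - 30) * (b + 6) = -3*b^5 - 33*b^4 - 81*b^3 + 93*b^2 + 204*b - 180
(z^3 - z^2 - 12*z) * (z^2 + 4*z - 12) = z^5 + 3*z^4 - 28*z^3 - 36*z^2 + 144*z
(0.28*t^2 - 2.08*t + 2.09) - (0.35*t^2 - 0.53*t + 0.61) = -0.07*t^2 - 1.55*t + 1.48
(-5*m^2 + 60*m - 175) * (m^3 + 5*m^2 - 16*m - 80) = -5*m^5 + 35*m^4 + 205*m^3 - 1435*m^2 - 2000*m + 14000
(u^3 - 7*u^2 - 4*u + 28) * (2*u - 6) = 2*u^4 - 20*u^3 + 34*u^2 + 80*u - 168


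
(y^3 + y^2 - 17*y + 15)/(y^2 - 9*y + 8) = (y^2 + 2*y - 15)/(y - 8)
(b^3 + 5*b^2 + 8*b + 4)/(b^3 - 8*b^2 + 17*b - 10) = (b^3 + 5*b^2 + 8*b + 4)/(b^3 - 8*b^2 + 17*b - 10)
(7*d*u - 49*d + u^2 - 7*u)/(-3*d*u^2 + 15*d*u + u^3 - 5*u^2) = (-7*d*u + 49*d - u^2 + 7*u)/(u*(3*d*u - 15*d - u^2 + 5*u))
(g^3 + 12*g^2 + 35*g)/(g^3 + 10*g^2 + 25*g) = (g + 7)/(g + 5)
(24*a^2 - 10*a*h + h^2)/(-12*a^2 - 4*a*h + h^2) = (-4*a + h)/(2*a + h)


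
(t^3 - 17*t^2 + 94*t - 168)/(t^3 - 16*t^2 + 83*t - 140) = (t - 6)/(t - 5)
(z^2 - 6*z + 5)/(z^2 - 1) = (z - 5)/(z + 1)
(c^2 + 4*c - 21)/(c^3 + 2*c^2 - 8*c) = (c^2 + 4*c - 21)/(c*(c^2 + 2*c - 8))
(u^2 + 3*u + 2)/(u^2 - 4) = (u + 1)/(u - 2)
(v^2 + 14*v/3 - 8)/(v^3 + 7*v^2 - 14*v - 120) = (v - 4/3)/(v^2 + v - 20)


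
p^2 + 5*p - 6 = (p - 1)*(p + 6)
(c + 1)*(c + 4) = c^2 + 5*c + 4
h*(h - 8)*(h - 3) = h^3 - 11*h^2 + 24*h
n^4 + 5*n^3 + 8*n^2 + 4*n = n*(n + 1)*(n + 2)^2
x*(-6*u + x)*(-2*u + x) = 12*u^2*x - 8*u*x^2 + x^3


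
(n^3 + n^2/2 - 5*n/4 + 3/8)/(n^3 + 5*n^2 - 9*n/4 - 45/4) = (4*n^2 - 4*n + 1)/(2*(2*n^2 + 7*n - 15))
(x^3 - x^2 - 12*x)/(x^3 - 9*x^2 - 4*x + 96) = x/(x - 8)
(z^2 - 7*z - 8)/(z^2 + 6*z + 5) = (z - 8)/(z + 5)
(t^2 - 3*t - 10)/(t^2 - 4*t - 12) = (t - 5)/(t - 6)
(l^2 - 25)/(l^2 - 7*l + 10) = (l + 5)/(l - 2)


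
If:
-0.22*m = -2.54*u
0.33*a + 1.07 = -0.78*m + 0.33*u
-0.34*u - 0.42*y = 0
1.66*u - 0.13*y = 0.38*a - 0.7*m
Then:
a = -1.61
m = -0.72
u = -0.06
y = 0.05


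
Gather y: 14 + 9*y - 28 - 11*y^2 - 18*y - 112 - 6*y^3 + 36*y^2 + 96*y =-6*y^3 + 25*y^2 + 87*y - 126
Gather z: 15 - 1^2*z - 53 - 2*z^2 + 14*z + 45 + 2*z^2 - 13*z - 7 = 0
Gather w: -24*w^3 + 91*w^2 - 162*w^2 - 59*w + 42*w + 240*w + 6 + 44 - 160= -24*w^3 - 71*w^2 + 223*w - 110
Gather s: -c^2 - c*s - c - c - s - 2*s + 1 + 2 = -c^2 - 2*c + s*(-c - 3) + 3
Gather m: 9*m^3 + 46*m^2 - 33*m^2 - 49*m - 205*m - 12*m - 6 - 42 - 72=9*m^3 + 13*m^2 - 266*m - 120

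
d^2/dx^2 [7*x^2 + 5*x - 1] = 14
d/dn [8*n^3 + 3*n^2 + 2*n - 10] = 24*n^2 + 6*n + 2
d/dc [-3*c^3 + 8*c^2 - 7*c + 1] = -9*c^2 + 16*c - 7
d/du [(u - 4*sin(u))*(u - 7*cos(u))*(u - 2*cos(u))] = (u - 4*sin(u))*(u - 7*cos(u))*(2*sin(u) + 1) + (u - 4*sin(u))*(u - 2*cos(u))*(7*sin(u) + 1) - (u - 7*cos(u))*(u - 2*cos(u))*(4*cos(u) - 1)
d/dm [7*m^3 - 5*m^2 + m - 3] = 21*m^2 - 10*m + 1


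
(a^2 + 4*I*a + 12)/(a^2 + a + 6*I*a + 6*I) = (a - 2*I)/(a + 1)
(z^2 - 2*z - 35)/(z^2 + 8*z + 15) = (z - 7)/(z + 3)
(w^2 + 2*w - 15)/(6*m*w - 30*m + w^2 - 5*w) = (w^2 + 2*w - 15)/(6*m*w - 30*m + w^2 - 5*w)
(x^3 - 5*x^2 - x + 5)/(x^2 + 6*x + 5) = (x^2 - 6*x + 5)/(x + 5)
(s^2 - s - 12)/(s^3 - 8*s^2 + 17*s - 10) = (s^2 - s - 12)/(s^3 - 8*s^2 + 17*s - 10)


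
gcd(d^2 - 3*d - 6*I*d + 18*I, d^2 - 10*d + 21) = d - 3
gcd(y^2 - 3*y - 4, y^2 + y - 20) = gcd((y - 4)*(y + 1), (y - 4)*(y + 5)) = y - 4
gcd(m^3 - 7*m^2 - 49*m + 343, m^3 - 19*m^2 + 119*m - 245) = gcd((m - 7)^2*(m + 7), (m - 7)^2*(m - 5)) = m^2 - 14*m + 49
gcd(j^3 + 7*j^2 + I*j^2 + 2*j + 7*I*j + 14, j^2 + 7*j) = j + 7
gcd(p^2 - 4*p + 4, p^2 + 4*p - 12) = p - 2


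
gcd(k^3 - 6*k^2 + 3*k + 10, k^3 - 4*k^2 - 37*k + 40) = 1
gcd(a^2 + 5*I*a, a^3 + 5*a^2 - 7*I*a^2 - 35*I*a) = a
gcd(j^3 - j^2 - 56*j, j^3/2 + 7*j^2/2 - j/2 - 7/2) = j + 7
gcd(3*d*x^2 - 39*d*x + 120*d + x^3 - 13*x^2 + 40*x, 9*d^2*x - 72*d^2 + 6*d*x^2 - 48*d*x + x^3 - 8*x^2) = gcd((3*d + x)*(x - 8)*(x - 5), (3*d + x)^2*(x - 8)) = 3*d*x - 24*d + x^2 - 8*x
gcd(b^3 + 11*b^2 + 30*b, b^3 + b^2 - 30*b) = b^2 + 6*b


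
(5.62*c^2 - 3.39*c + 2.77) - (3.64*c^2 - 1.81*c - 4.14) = 1.98*c^2 - 1.58*c + 6.91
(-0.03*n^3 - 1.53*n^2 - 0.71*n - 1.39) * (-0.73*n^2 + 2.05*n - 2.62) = 0.0219*n^5 + 1.0554*n^4 - 2.5396*n^3 + 3.5678*n^2 - 0.989299999999999*n + 3.6418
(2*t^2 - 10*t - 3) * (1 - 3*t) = -6*t^3 + 32*t^2 - t - 3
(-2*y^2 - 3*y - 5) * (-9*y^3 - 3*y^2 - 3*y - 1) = 18*y^5 + 33*y^4 + 60*y^3 + 26*y^2 + 18*y + 5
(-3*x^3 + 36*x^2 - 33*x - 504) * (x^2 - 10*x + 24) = -3*x^5 + 66*x^4 - 465*x^3 + 690*x^2 + 4248*x - 12096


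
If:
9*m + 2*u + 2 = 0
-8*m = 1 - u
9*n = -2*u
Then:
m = -4/25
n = 14/225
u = -7/25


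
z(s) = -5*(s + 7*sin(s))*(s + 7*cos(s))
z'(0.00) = -280.00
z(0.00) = 0.00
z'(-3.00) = -254.78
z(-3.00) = -198.00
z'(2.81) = -74.46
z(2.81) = 96.91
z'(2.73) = -50.00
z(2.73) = 101.91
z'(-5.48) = 9.20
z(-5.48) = -1.37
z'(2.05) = 202.16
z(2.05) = 48.64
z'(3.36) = -124.52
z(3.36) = 32.01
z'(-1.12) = 231.81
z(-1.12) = 71.60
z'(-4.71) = 91.94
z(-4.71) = 54.12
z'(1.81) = 250.24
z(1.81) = -6.52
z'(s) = -5*(1 - 7*sin(s))*(s + 7*sin(s)) - 5*(s + 7*cos(s))*(7*cos(s) + 1)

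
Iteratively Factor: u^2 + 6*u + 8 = (u + 4)*(u + 2)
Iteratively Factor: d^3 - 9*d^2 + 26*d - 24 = (d - 3)*(d^2 - 6*d + 8) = (d - 4)*(d - 3)*(d - 2)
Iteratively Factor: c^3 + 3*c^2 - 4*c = (c)*(c^2 + 3*c - 4) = c*(c + 4)*(c - 1)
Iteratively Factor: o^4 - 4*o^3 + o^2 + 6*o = (o - 2)*(o^3 - 2*o^2 - 3*o) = (o - 2)*(o + 1)*(o^2 - 3*o) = o*(o - 2)*(o + 1)*(o - 3)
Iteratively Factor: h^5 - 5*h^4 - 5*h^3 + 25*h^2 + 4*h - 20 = (h + 2)*(h^4 - 7*h^3 + 9*h^2 + 7*h - 10) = (h - 2)*(h + 2)*(h^3 - 5*h^2 - h + 5) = (h - 2)*(h - 1)*(h + 2)*(h^2 - 4*h - 5) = (h - 2)*(h - 1)*(h + 1)*(h + 2)*(h - 5)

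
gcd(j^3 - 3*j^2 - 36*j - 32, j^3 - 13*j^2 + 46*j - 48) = j - 8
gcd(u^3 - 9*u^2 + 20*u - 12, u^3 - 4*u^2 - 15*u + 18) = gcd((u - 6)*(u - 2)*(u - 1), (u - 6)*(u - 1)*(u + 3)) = u^2 - 7*u + 6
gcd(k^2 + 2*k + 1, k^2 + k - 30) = 1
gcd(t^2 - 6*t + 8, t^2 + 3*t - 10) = t - 2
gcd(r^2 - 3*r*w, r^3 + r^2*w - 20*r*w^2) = r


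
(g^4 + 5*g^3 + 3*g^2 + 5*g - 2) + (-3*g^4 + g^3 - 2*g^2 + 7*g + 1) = -2*g^4 + 6*g^3 + g^2 + 12*g - 1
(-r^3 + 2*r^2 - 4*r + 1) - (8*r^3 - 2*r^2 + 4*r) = -9*r^3 + 4*r^2 - 8*r + 1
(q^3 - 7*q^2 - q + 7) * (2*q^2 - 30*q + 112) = 2*q^5 - 44*q^4 + 320*q^3 - 740*q^2 - 322*q + 784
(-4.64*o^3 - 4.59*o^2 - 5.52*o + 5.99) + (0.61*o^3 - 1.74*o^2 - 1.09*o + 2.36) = -4.03*o^3 - 6.33*o^2 - 6.61*o + 8.35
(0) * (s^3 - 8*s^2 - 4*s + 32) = 0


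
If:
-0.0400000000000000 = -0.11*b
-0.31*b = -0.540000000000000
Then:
No Solution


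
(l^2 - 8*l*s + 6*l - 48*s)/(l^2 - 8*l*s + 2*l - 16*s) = (l + 6)/(l + 2)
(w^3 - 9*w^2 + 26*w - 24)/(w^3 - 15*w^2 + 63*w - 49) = (w^3 - 9*w^2 + 26*w - 24)/(w^3 - 15*w^2 + 63*w - 49)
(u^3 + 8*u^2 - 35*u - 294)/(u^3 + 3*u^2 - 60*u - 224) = (u^2 + u - 42)/(u^2 - 4*u - 32)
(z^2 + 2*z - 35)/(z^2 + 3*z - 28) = (z - 5)/(z - 4)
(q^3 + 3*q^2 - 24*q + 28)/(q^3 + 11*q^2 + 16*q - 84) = (q - 2)/(q + 6)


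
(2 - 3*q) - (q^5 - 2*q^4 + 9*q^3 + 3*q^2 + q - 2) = -q^5 + 2*q^4 - 9*q^3 - 3*q^2 - 4*q + 4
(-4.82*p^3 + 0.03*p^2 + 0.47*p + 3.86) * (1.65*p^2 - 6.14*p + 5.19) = -7.953*p^5 + 29.6443*p^4 - 24.4245*p^3 + 3.6389*p^2 - 21.2611*p + 20.0334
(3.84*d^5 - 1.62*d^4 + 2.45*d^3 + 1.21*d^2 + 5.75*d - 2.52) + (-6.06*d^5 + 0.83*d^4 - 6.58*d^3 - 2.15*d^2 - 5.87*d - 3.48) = -2.22*d^5 - 0.79*d^4 - 4.13*d^3 - 0.94*d^2 - 0.12*d - 6.0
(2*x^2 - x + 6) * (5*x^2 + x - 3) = 10*x^4 - 3*x^3 + 23*x^2 + 9*x - 18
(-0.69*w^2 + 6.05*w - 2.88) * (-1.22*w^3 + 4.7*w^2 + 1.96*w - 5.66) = 0.8418*w^5 - 10.624*w^4 + 30.5962*w^3 + 2.2274*w^2 - 39.8878*w + 16.3008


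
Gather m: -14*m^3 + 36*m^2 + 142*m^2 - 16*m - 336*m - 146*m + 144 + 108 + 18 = -14*m^3 + 178*m^2 - 498*m + 270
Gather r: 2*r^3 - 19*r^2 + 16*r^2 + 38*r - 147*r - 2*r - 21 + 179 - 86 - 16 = 2*r^3 - 3*r^2 - 111*r + 56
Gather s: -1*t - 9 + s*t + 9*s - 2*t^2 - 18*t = s*(t + 9) - 2*t^2 - 19*t - 9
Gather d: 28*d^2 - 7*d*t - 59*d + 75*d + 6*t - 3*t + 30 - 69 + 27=28*d^2 + d*(16 - 7*t) + 3*t - 12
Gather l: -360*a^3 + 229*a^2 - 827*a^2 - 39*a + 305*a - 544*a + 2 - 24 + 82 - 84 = -360*a^3 - 598*a^2 - 278*a - 24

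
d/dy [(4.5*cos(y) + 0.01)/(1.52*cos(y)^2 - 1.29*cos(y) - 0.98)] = (6.84*cos(y)^2 + 0.0304000000000002*cos(y) + 4.3971)*sin(y)/(2.3104*cos(y)^4 - 3.9216*cos(y)^3 - 1.3151*cos(y)^2 + 2.5284*cos(y) + 0.9604)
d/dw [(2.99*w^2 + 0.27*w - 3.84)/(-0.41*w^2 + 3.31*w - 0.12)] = (10.0076*w^2 - 3.8664*w + 12.678)/(0.1681*w^4 - 2.7142*w^3 + 11.0545*w^2 - 0.7944*w + 0.0144)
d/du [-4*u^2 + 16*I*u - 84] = -8*u + 16*I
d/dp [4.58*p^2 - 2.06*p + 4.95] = 9.16*p - 2.06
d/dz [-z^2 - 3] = -2*z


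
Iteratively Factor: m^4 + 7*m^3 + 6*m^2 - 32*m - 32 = (m + 4)*(m^3 + 3*m^2 - 6*m - 8) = (m + 4)^2*(m^2 - m - 2) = (m - 2)*(m + 4)^2*(m + 1)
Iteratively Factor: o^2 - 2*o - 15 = (o + 3)*(o - 5)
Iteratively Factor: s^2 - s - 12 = (s - 4)*(s + 3)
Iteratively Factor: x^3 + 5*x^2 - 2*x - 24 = (x + 4)*(x^2 + x - 6) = (x - 2)*(x + 4)*(x + 3)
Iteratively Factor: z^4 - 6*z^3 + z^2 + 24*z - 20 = (z - 1)*(z^3 - 5*z^2 - 4*z + 20) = (z - 5)*(z - 1)*(z^2 - 4) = (z - 5)*(z - 1)*(z + 2)*(z - 2)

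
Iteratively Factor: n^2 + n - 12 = (n + 4)*(n - 3)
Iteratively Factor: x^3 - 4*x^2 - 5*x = (x)*(x^2 - 4*x - 5) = x*(x - 5)*(x + 1)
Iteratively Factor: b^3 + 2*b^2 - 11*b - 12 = (b + 4)*(b^2 - 2*b - 3) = (b - 3)*(b + 4)*(b + 1)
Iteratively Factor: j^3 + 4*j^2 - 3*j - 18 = (j + 3)*(j^2 + j - 6) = (j + 3)^2*(j - 2)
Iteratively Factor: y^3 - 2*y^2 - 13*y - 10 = (y + 2)*(y^2 - 4*y - 5) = (y + 1)*(y + 2)*(y - 5)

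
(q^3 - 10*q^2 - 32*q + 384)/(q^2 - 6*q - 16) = (q^2 - 2*q - 48)/(q + 2)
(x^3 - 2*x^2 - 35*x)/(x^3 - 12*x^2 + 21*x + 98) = x*(x + 5)/(x^2 - 5*x - 14)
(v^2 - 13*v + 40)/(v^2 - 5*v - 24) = (v - 5)/(v + 3)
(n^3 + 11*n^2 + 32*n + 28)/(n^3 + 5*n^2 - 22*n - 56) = (n + 2)/(n - 4)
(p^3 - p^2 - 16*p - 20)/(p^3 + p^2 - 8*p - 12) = (p - 5)/(p - 3)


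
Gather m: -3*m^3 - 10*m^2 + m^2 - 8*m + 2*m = -3*m^3 - 9*m^2 - 6*m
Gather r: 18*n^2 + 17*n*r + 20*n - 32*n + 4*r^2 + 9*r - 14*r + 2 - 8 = 18*n^2 - 12*n + 4*r^2 + r*(17*n - 5) - 6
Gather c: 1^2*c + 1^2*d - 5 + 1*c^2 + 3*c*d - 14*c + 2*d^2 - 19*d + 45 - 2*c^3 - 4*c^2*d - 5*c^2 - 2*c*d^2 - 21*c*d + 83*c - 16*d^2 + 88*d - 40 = -2*c^3 + c^2*(-4*d - 4) + c*(-2*d^2 - 18*d + 70) - 14*d^2 + 70*d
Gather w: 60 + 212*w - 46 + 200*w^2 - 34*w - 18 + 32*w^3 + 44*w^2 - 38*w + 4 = 32*w^3 + 244*w^2 + 140*w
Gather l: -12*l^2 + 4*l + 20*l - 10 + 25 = -12*l^2 + 24*l + 15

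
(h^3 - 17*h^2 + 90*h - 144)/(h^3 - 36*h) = (h^2 - 11*h + 24)/(h*(h + 6))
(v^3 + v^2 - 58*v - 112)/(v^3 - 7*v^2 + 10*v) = (v^3 + v^2 - 58*v - 112)/(v*(v^2 - 7*v + 10))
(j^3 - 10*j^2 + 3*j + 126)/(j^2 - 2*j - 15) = (j^2 - 13*j + 42)/(j - 5)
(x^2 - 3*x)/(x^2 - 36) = x*(x - 3)/(x^2 - 36)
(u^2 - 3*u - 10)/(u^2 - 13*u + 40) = (u + 2)/(u - 8)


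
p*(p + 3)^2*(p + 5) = p^4 + 11*p^3 + 39*p^2 + 45*p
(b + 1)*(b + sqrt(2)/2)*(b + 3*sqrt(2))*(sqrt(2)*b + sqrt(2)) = sqrt(2)*b^4 + 2*sqrt(2)*b^3 + 7*b^3 + 4*sqrt(2)*b^2 + 14*b^2 + 7*b + 6*sqrt(2)*b + 3*sqrt(2)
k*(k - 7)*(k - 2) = k^3 - 9*k^2 + 14*k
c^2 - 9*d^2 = (c - 3*d)*(c + 3*d)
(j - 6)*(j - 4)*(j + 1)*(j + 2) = j^4 - 7*j^3 - 4*j^2 + 52*j + 48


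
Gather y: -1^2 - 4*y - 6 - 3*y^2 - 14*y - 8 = -3*y^2 - 18*y - 15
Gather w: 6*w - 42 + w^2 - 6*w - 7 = w^2 - 49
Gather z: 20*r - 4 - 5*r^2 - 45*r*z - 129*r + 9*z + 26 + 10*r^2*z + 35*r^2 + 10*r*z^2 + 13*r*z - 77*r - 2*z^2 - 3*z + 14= 30*r^2 - 186*r + z^2*(10*r - 2) + z*(10*r^2 - 32*r + 6) + 36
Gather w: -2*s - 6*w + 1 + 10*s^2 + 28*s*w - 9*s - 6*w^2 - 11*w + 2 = 10*s^2 - 11*s - 6*w^2 + w*(28*s - 17) + 3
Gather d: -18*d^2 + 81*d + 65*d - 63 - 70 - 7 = -18*d^2 + 146*d - 140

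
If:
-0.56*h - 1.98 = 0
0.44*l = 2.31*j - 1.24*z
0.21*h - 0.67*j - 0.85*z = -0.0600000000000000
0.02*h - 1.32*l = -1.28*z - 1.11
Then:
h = -3.54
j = -0.27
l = 0.22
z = -0.59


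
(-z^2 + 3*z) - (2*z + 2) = -z^2 + z - 2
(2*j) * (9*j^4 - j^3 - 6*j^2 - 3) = 18*j^5 - 2*j^4 - 12*j^3 - 6*j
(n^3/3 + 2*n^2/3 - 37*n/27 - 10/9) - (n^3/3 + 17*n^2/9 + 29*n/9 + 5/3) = -11*n^2/9 - 124*n/27 - 25/9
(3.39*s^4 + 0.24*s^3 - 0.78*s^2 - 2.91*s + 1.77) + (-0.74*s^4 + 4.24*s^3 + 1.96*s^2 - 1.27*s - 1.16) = 2.65*s^4 + 4.48*s^3 + 1.18*s^2 - 4.18*s + 0.61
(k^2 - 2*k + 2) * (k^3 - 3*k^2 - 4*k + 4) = k^5 - 5*k^4 + 4*k^3 + 6*k^2 - 16*k + 8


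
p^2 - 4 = (p - 2)*(p + 2)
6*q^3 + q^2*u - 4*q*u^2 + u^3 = (-3*q + u)*(-2*q + u)*(q + u)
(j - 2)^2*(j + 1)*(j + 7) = j^4 + 4*j^3 - 21*j^2 + 4*j + 28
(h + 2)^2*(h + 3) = h^3 + 7*h^2 + 16*h + 12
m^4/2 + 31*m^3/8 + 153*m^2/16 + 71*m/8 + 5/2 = (m/2 + 1/4)*(m + 5/4)*(m + 2)*(m + 4)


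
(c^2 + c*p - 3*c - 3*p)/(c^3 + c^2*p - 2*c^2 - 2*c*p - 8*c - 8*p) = (c - 3)/(c^2 - 2*c - 8)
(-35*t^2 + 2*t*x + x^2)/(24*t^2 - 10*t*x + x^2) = (-35*t^2 + 2*t*x + x^2)/(24*t^2 - 10*t*x + x^2)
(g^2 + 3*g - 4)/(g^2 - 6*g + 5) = (g + 4)/(g - 5)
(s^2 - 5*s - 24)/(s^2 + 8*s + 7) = (s^2 - 5*s - 24)/(s^2 + 8*s + 7)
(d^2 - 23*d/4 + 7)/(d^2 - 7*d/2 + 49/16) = 4*(d - 4)/(4*d - 7)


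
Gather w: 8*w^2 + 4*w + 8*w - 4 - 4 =8*w^2 + 12*w - 8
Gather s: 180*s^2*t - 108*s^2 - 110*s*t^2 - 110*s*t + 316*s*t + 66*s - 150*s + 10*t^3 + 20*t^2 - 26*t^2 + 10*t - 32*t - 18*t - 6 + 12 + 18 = s^2*(180*t - 108) + s*(-110*t^2 + 206*t - 84) + 10*t^3 - 6*t^2 - 40*t + 24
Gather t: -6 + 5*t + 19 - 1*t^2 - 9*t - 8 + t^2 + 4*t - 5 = 0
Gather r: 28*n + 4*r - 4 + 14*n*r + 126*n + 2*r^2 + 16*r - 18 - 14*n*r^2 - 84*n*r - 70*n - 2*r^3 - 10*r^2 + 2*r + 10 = 84*n - 2*r^3 + r^2*(-14*n - 8) + r*(22 - 70*n) - 12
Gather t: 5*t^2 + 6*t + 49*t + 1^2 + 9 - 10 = 5*t^2 + 55*t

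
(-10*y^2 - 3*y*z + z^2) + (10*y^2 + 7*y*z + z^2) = 4*y*z + 2*z^2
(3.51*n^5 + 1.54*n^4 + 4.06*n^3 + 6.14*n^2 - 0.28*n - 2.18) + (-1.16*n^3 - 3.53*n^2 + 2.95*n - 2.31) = 3.51*n^5 + 1.54*n^4 + 2.9*n^3 + 2.61*n^2 + 2.67*n - 4.49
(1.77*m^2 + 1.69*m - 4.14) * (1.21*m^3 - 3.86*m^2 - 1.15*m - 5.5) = 2.1417*m^5 - 4.7873*m^4 - 13.5683*m^3 + 4.3019*m^2 - 4.534*m + 22.77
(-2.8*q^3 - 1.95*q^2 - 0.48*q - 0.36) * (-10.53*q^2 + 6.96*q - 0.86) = 29.484*q^5 + 1.0455*q^4 - 6.1096*q^3 + 2.127*q^2 - 2.0928*q + 0.3096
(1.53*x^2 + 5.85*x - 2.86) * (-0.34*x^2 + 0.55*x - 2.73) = -0.5202*x^4 - 1.1475*x^3 + 0.0130000000000005*x^2 - 17.5435*x + 7.8078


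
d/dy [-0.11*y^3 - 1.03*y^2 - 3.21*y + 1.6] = -0.33*y^2 - 2.06*y - 3.21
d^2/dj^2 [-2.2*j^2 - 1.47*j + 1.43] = -4.40000000000000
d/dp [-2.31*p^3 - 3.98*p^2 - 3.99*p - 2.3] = -6.93*p^2 - 7.96*p - 3.99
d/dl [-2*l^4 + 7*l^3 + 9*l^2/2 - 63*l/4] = -8*l^3 + 21*l^2 + 9*l - 63/4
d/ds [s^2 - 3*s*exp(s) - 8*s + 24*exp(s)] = -3*s*exp(s) + 2*s + 21*exp(s) - 8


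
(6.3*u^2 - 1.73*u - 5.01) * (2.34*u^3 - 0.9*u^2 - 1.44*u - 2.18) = 14.742*u^5 - 9.7182*u^4 - 19.2384*u^3 - 6.7338*u^2 + 10.9858*u + 10.9218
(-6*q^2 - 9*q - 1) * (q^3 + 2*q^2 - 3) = -6*q^5 - 21*q^4 - 19*q^3 + 16*q^2 + 27*q + 3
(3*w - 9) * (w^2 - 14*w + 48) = 3*w^3 - 51*w^2 + 270*w - 432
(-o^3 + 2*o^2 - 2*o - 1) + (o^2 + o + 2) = -o^3 + 3*o^2 - o + 1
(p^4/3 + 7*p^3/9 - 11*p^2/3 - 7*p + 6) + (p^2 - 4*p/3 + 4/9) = p^4/3 + 7*p^3/9 - 8*p^2/3 - 25*p/3 + 58/9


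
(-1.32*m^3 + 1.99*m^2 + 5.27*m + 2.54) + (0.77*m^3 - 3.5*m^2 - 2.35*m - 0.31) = -0.55*m^3 - 1.51*m^2 + 2.92*m + 2.23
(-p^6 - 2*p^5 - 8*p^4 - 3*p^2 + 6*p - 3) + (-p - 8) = -p^6 - 2*p^5 - 8*p^4 - 3*p^2 + 5*p - 11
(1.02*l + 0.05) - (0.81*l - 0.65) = 0.21*l + 0.7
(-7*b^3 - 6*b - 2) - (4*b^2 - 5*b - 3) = -7*b^3 - 4*b^2 - b + 1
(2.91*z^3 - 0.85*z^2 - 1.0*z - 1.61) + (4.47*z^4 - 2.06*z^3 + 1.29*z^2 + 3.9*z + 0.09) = 4.47*z^4 + 0.85*z^3 + 0.44*z^2 + 2.9*z - 1.52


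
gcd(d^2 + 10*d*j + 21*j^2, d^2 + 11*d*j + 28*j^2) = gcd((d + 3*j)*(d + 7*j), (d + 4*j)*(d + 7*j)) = d + 7*j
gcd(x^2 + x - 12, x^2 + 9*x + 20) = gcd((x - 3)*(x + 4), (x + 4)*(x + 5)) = x + 4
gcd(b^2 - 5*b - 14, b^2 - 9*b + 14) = b - 7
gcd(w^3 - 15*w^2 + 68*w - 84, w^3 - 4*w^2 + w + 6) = w - 2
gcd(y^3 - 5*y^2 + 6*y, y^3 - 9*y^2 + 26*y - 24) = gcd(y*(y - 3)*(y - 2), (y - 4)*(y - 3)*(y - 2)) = y^2 - 5*y + 6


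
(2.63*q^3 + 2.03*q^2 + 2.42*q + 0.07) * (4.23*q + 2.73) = 11.1249*q^4 + 15.7668*q^3 + 15.7785*q^2 + 6.9027*q + 0.1911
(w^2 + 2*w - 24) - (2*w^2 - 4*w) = -w^2 + 6*w - 24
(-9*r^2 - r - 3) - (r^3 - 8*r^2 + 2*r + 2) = -r^3 - r^2 - 3*r - 5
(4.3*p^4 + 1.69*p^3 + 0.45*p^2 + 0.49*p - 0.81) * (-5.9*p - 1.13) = -25.37*p^5 - 14.83*p^4 - 4.5647*p^3 - 3.3995*p^2 + 4.2253*p + 0.9153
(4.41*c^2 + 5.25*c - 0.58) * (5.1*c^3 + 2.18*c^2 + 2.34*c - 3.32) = 22.491*c^5 + 36.3888*c^4 + 18.8064*c^3 - 3.6206*c^2 - 18.7872*c + 1.9256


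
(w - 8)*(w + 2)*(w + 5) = w^3 - w^2 - 46*w - 80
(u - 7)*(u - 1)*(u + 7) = u^3 - u^2 - 49*u + 49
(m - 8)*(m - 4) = m^2 - 12*m + 32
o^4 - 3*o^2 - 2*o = o*(o - 2)*(o + 1)^2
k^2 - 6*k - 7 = (k - 7)*(k + 1)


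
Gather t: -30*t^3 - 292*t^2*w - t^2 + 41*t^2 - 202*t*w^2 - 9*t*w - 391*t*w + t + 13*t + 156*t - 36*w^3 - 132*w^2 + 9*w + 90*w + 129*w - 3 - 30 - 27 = -30*t^3 + t^2*(40 - 292*w) + t*(-202*w^2 - 400*w + 170) - 36*w^3 - 132*w^2 + 228*w - 60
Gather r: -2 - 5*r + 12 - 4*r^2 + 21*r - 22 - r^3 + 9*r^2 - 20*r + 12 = -r^3 + 5*r^2 - 4*r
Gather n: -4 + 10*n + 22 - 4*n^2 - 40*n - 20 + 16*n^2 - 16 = 12*n^2 - 30*n - 18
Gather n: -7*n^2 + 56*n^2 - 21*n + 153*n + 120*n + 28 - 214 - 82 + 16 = 49*n^2 + 252*n - 252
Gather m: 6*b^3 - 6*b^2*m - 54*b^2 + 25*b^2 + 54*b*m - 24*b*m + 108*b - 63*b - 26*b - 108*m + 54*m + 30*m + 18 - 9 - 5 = 6*b^3 - 29*b^2 + 19*b + m*(-6*b^2 + 30*b - 24) + 4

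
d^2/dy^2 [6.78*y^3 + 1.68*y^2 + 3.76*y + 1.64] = 40.68*y + 3.36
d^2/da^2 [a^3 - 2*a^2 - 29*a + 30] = 6*a - 4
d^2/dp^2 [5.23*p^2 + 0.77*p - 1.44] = 10.4600000000000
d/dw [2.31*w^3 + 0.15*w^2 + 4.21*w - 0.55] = 6.93*w^2 + 0.3*w + 4.21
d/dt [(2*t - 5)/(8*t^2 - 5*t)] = (-16*t^2 + 80*t - 25)/(t^2*(64*t^2 - 80*t + 25))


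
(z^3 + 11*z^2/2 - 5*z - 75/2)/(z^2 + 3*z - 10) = (2*z^2 + z - 15)/(2*(z - 2))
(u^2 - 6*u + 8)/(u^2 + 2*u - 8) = (u - 4)/(u + 4)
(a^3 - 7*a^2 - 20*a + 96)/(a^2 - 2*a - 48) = (a^2 + a - 12)/(a + 6)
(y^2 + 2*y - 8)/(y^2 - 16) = (y - 2)/(y - 4)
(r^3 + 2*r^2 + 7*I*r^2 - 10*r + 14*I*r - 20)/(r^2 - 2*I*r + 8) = (r^2 + r*(2 + 5*I) + 10*I)/(r - 4*I)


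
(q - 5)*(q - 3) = q^2 - 8*q + 15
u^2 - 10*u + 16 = (u - 8)*(u - 2)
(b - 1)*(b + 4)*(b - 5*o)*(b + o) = b^4 - 4*b^3*o + 3*b^3 - 5*b^2*o^2 - 12*b^2*o - 4*b^2 - 15*b*o^2 + 16*b*o + 20*o^2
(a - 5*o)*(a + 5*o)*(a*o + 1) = a^3*o + a^2 - 25*a*o^3 - 25*o^2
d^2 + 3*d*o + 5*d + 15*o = (d + 5)*(d + 3*o)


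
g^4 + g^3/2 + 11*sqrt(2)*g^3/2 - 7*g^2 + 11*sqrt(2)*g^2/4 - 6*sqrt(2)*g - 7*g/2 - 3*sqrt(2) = (g + 1/2)*(g - sqrt(2))*(g + sqrt(2)/2)*(g + 6*sqrt(2))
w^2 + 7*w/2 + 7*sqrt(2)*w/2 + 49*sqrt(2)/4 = (w + 7/2)*(w + 7*sqrt(2)/2)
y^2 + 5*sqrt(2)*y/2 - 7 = (y - sqrt(2))*(y + 7*sqrt(2)/2)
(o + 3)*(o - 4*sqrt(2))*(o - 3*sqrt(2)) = o^3 - 7*sqrt(2)*o^2 + 3*o^2 - 21*sqrt(2)*o + 24*o + 72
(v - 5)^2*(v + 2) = v^3 - 8*v^2 + 5*v + 50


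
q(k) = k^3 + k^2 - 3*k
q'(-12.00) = 405.00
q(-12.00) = -1548.00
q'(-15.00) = 642.00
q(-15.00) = -3105.00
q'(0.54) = -1.05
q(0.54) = -1.17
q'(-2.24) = 7.57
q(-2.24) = 0.50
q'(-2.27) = 7.92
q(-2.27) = 0.27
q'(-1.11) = -1.52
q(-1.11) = 3.19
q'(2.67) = 23.73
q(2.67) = 18.15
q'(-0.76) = -2.79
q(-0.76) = 2.42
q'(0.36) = -1.89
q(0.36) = -0.90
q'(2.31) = 17.63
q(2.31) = 10.73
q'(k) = 3*k^2 + 2*k - 3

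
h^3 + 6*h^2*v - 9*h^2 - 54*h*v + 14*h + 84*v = (h - 7)*(h - 2)*(h + 6*v)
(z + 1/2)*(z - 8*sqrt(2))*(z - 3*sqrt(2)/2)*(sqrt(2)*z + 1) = sqrt(2)*z^4 - 18*z^3 + sqrt(2)*z^3/2 - 9*z^2 + 29*sqrt(2)*z^2/2 + 29*sqrt(2)*z/4 + 24*z + 12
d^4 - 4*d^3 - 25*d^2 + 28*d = d*(d - 7)*(d - 1)*(d + 4)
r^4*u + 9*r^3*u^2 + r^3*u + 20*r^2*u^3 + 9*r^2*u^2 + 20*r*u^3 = r*(r + 4*u)*(r + 5*u)*(r*u + u)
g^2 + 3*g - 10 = (g - 2)*(g + 5)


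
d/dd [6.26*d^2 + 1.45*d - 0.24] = 12.52*d + 1.45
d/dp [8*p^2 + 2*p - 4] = 16*p + 2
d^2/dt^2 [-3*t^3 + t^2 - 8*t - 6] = 2 - 18*t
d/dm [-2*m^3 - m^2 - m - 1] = -6*m^2 - 2*m - 1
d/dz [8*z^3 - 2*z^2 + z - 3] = 24*z^2 - 4*z + 1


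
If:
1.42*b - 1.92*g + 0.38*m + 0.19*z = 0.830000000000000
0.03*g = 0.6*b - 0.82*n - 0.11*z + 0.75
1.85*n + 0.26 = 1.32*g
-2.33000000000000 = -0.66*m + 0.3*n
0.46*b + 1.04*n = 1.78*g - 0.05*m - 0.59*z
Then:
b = 49.36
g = 43.10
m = 17.45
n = 30.61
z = 36.11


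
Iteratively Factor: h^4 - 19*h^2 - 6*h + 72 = (h - 2)*(h^3 + 2*h^2 - 15*h - 36) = (h - 4)*(h - 2)*(h^2 + 6*h + 9) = (h - 4)*(h - 2)*(h + 3)*(h + 3)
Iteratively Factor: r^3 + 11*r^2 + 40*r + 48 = (r + 4)*(r^2 + 7*r + 12) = (r + 4)^2*(r + 3)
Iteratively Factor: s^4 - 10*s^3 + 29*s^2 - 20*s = (s - 5)*(s^3 - 5*s^2 + 4*s) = s*(s - 5)*(s^2 - 5*s + 4) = s*(s - 5)*(s - 1)*(s - 4)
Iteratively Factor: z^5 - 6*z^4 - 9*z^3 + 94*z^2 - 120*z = (z + 4)*(z^4 - 10*z^3 + 31*z^2 - 30*z) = (z - 3)*(z + 4)*(z^3 - 7*z^2 + 10*z) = z*(z - 3)*(z + 4)*(z^2 - 7*z + 10) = z*(z - 3)*(z - 2)*(z + 4)*(z - 5)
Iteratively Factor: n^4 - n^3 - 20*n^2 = (n - 5)*(n^3 + 4*n^2) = n*(n - 5)*(n^2 + 4*n) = n*(n - 5)*(n + 4)*(n)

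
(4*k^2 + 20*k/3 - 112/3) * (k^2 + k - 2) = 4*k^4 + 32*k^3/3 - 116*k^2/3 - 152*k/3 + 224/3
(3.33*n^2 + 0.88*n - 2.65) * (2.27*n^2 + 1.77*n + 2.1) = 7.5591*n^4 + 7.8917*n^3 + 2.5351*n^2 - 2.8425*n - 5.565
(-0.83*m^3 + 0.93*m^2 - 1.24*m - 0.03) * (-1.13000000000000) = 0.9379*m^3 - 1.0509*m^2 + 1.4012*m + 0.0339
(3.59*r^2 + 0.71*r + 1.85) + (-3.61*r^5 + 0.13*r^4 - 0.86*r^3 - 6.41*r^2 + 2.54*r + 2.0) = -3.61*r^5 + 0.13*r^4 - 0.86*r^3 - 2.82*r^2 + 3.25*r + 3.85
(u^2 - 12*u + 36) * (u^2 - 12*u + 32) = u^4 - 24*u^3 + 212*u^2 - 816*u + 1152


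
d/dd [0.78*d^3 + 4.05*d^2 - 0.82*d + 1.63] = 2.34*d^2 + 8.1*d - 0.82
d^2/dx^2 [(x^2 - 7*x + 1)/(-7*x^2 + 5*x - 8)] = 2*(308*x^3 + 21*x^2 - 1071*x + 247)/(343*x^6 - 735*x^5 + 1701*x^4 - 1805*x^3 + 1944*x^2 - 960*x + 512)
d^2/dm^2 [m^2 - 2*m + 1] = 2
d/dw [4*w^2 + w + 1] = 8*w + 1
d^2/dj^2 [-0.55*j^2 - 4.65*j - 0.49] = -1.10000000000000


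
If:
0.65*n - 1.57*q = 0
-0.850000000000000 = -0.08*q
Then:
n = 25.66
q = 10.62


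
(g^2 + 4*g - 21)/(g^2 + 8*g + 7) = (g - 3)/(g + 1)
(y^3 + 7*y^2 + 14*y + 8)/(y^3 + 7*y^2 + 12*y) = (y^2 + 3*y + 2)/(y*(y + 3))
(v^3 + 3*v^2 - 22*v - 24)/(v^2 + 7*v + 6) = v - 4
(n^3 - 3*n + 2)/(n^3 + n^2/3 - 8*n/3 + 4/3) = 3*(n - 1)/(3*n - 2)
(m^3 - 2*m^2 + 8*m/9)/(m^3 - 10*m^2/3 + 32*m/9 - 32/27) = 3*m/(3*m - 4)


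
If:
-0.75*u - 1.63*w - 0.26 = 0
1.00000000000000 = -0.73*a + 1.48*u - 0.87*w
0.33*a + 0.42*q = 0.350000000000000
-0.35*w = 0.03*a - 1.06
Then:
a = -36.58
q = 29.57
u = -13.74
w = 6.16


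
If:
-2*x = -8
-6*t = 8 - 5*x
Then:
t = 2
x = 4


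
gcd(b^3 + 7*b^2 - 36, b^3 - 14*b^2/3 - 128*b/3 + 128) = b + 6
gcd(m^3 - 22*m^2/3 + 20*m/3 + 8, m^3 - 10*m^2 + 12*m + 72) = m - 6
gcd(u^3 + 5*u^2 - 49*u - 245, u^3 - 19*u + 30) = u + 5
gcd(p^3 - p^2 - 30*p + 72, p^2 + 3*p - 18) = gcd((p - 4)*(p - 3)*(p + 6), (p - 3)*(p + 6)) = p^2 + 3*p - 18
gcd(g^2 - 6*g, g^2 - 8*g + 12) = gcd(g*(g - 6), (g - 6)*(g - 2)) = g - 6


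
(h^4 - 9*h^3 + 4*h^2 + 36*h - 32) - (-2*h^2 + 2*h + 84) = h^4 - 9*h^3 + 6*h^2 + 34*h - 116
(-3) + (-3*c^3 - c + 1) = -3*c^3 - c - 2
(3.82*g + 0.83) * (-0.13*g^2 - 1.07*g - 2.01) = -0.4966*g^3 - 4.1953*g^2 - 8.5663*g - 1.6683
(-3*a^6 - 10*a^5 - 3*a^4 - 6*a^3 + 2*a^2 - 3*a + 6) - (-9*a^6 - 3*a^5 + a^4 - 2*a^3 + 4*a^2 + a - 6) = 6*a^6 - 7*a^5 - 4*a^4 - 4*a^3 - 2*a^2 - 4*a + 12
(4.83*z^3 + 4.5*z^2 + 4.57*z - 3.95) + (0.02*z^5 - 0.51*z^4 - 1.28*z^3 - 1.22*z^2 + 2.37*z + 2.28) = 0.02*z^5 - 0.51*z^4 + 3.55*z^3 + 3.28*z^2 + 6.94*z - 1.67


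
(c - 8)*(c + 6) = c^2 - 2*c - 48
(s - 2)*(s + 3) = s^2 + s - 6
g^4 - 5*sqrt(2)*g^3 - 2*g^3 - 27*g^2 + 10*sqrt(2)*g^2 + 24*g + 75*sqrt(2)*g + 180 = (g - 5)*(g + 3)*(g - 6*sqrt(2))*(g + sqrt(2))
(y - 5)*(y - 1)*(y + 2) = y^3 - 4*y^2 - 7*y + 10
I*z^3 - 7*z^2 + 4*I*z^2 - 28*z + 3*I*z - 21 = (z + 3)*(z + 7*I)*(I*z + I)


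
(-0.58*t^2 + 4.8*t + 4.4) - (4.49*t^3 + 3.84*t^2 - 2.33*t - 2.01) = -4.49*t^3 - 4.42*t^2 + 7.13*t + 6.41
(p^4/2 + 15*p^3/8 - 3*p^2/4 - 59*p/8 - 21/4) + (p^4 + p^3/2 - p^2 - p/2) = 3*p^4/2 + 19*p^3/8 - 7*p^2/4 - 63*p/8 - 21/4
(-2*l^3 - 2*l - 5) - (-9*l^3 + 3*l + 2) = 7*l^3 - 5*l - 7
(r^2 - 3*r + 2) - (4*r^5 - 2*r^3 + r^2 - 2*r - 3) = -4*r^5 + 2*r^3 - r + 5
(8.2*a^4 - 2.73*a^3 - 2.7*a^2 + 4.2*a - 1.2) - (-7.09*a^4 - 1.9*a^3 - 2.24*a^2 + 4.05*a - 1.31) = 15.29*a^4 - 0.83*a^3 - 0.46*a^2 + 0.15*a + 0.11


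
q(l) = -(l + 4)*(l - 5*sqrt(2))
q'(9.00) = -14.93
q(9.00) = -25.08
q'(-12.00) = 27.07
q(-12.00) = -152.57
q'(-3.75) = 10.57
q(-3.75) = 2.71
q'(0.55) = 1.97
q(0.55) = 29.67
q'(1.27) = 0.53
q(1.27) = 30.57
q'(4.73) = -6.39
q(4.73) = 20.44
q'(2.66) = -2.25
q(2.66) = 29.38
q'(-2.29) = 7.65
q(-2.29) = 16.01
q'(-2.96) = 8.99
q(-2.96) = 10.43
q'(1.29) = 0.49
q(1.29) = 30.58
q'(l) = -2*l - 4 + 5*sqrt(2)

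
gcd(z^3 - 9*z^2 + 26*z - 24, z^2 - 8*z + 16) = z - 4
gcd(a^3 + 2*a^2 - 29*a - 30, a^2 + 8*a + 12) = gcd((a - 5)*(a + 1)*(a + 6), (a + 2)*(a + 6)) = a + 6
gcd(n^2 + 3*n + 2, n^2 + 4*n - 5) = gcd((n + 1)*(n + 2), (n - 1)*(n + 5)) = 1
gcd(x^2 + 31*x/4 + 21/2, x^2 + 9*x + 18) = x + 6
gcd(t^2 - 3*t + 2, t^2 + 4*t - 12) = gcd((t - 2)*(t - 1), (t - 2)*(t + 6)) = t - 2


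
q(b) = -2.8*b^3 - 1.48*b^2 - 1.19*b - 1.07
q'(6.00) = -321.35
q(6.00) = -666.29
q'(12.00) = -1246.31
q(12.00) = -5066.87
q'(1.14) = -15.48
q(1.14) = -8.50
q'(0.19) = -2.06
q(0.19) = -1.37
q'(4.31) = -169.99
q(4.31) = -257.87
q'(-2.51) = -46.68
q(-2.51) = 36.87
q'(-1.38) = -13.10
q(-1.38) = 5.11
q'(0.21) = -2.18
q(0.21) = -1.41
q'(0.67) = -6.94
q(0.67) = -3.37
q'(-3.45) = -90.96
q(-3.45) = 100.40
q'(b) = -8.4*b^2 - 2.96*b - 1.19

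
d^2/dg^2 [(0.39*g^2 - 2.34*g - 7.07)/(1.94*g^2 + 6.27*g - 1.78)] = (-27.101412*g^3 - 151.571424*g^2 - 564.471324*g - 654.47291)/(7.301384*g^6 + 70.793316*g^5 + 208.703454*g^4 + 116.582499*g^3 - 191.490798*g^2 + 59.597604*g - 5.639752)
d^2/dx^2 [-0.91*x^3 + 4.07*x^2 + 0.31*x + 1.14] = 8.14 - 5.46*x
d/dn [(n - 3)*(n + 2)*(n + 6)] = 3*n^2 + 10*n - 12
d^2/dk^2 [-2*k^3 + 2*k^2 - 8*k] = 4 - 12*k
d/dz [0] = 0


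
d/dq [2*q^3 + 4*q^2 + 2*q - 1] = 6*q^2 + 8*q + 2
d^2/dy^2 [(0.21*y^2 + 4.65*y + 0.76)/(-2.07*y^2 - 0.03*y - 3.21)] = (-39.823488*y^3 - 11.166822*y^2 + 185.103954*y + 6.666444)/(8.869743*y^6 + 0.385641*y^5 + 41.269176*y^4 + 1.196073*y^3 + 63.997128*y^2 + 0.927369*y + 33.076161)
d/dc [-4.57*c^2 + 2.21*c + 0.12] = 2.21 - 9.14*c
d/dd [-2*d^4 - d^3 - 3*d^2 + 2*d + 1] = -8*d^3 - 3*d^2 - 6*d + 2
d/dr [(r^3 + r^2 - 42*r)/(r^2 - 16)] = (r^4 - 6*r^2 - 32*r + 672)/(r^4 - 32*r^2 + 256)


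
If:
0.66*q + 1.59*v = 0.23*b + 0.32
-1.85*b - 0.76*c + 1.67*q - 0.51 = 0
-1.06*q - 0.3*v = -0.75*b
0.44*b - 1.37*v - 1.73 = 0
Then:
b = 3.04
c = -3.17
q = 2.23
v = -0.29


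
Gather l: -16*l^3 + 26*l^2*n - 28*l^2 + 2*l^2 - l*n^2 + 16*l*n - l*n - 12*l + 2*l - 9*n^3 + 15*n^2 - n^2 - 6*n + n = -16*l^3 + l^2*(26*n - 26) + l*(-n^2 + 15*n - 10) - 9*n^3 + 14*n^2 - 5*n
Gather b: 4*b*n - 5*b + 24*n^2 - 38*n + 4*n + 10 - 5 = b*(4*n - 5) + 24*n^2 - 34*n + 5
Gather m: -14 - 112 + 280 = 154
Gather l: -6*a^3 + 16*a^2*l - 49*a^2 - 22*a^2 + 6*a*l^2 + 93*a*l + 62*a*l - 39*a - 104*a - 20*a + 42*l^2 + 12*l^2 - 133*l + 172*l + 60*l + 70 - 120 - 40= -6*a^3 - 71*a^2 - 163*a + l^2*(6*a + 54) + l*(16*a^2 + 155*a + 99) - 90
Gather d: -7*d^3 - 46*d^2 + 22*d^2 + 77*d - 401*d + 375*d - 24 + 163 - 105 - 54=-7*d^3 - 24*d^2 + 51*d - 20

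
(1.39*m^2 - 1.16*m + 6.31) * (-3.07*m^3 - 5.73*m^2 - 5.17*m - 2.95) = -4.2673*m^5 - 4.4035*m^4 - 19.9112*m^3 - 34.2596*m^2 - 29.2007*m - 18.6145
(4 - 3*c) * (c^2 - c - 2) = -3*c^3 + 7*c^2 + 2*c - 8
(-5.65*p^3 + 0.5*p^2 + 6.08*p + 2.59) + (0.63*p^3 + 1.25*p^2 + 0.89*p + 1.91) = -5.02*p^3 + 1.75*p^2 + 6.97*p + 4.5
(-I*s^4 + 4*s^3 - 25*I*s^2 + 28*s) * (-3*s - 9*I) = 3*I*s^5 - 21*s^4 + 39*I*s^3 - 309*s^2 - 252*I*s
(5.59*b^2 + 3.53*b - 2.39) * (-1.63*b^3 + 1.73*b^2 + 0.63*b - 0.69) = -9.1117*b^5 + 3.9168*b^4 + 13.5243*b^3 - 5.7679*b^2 - 3.9414*b + 1.6491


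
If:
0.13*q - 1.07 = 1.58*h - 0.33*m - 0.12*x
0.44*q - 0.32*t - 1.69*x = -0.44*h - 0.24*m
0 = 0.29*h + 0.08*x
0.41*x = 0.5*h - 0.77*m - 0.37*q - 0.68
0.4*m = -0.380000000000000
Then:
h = -1.04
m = -0.95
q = -5.43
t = -29.44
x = 3.76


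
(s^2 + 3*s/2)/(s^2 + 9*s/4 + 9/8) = 4*s/(4*s + 3)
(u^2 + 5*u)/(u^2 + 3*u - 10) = u/(u - 2)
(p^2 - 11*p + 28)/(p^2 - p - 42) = (p - 4)/(p + 6)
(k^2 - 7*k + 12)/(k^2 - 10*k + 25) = (k^2 - 7*k + 12)/(k^2 - 10*k + 25)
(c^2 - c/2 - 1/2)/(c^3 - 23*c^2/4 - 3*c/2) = 2*(-2*c^2 + c + 1)/(c*(-4*c^2 + 23*c + 6))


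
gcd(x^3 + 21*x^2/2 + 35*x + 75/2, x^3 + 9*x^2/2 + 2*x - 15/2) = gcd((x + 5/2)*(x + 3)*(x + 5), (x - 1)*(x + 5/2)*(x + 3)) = x^2 + 11*x/2 + 15/2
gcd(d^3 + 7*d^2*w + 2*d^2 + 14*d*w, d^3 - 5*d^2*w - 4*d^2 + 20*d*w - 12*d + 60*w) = d + 2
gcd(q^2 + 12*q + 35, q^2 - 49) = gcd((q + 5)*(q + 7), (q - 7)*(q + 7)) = q + 7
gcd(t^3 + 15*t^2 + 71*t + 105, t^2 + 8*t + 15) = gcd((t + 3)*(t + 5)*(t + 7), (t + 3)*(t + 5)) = t^2 + 8*t + 15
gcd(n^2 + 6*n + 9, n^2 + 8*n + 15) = n + 3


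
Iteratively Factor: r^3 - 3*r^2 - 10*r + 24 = (r + 3)*(r^2 - 6*r + 8) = (r - 4)*(r + 3)*(r - 2)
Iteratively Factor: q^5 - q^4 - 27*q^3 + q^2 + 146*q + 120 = (q + 4)*(q^4 - 5*q^3 - 7*q^2 + 29*q + 30) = (q - 5)*(q + 4)*(q^3 - 7*q - 6) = (q - 5)*(q + 1)*(q + 4)*(q^2 - q - 6) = (q - 5)*(q + 1)*(q + 2)*(q + 4)*(q - 3)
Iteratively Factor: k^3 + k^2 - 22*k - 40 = (k + 2)*(k^2 - k - 20) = (k - 5)*(k + 2)*(k + 4)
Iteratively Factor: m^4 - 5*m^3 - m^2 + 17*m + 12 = (m - 4)*(m^3 - m^2 - 5*m - 3) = (m - 4)*(m + 1)*(m^2 - 2*m - 3) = (m - 4)*(m + 1)^2*(m - 3)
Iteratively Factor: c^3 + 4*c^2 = (c)*(c^2 + 4*c) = c*(c + 4)*(c)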